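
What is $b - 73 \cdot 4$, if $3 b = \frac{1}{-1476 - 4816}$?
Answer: $- \frac{5511793}{18876} \approx -292.0$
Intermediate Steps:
$b = - \frac{1}{18876}$ ($b = \frac{1}{3 \left(-1476 - 4816\right)} = \frac{1}{3 \left(-6292\right)} = \frac{1}{3} \left(- \frac{1}{6292}\right) = - \frac{1}{18876} \approx -5.2977 \cdot 10^{-5}$)
$b - 73 \cdot 4 = - \frac{1}{18876} - 73 \cdot 4 = - \frac{1}{18876} - 292 = - \frac{5511793}{18876}$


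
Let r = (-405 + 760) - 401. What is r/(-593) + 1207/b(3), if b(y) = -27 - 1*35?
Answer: -712899/36766 ≈ -19.390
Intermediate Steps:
b(y) = -62 (b(y) = -27 - 35 = -62)
r = -46 (r = 355 - 401 = -46)
r/(-593) + 1207/b(3) = -46/(-593) + 1207/(-62) = -46*(-1/593) + 1207*(-1/62) = 46/593 - 1207/62 = -712899/36766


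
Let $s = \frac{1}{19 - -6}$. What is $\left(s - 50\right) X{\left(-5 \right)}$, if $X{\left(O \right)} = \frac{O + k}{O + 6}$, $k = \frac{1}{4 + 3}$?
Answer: $\frac{42466}{175} \approx 242.66$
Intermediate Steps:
$k = \frac{1}{7} \approx 0.14286$
$X{\left(O \right)} = \frac{\frac{1}{7} + O}{6 + O}$ ($X{\left(O \right)} = \frac{O + \frac{1}{7}}{O + 6} = \frac{\frac{1}{7} + O}{6 + O}$)
$s = \frac{1}{25}$ ($s = \frac{1}{19 + 6} = \frac{1}{25} \approx 0.04$)
$\left(s - 50\right) X{\left(-5 \right)} = \left(\frac{1}{25} - 50\right) \frac{\frac{1}{7} - 5}{6 - 5} = - \frac{1249 \cdot 1^{-1} \left(- \frac{34}{7}\right)}{25} = - \frac{1249 \cdot 1 \left(- \frac{34}{7}\right)}{25} = \left(- \frac{1249}{25}\right) \left(- \frac{34}{7}\right) = \frac{42466}{175}$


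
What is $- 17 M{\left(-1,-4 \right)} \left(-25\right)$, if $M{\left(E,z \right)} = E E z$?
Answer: $-1700$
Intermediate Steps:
$M{\left(E,z \right)} = z E^{2}$ ($M{\left(E,z \right)} = E^{2} z = z E^{2}$)
$- 17 M{\left(-1,-4 \right)} \left(-25\right) = - 17 \left(- 4 \left(-1\right)^{2}\right) \left(-25\right) = - 17 \left(\left(-4\right) 1\right) \left(-25\right) = \left(-17\right) \left(-4\right) \left(-25\right) = 68 \left(-25\right) = -1700$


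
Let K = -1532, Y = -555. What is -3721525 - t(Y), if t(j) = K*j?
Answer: -4571785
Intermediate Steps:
t(j) = -1532*j
-3721525 - t(Y) = -3721525 - (-1532)*(-555) = -3721525 - 1*850260 = -3721525 - 850260 = -4571785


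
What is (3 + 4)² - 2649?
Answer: -2600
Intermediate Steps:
(3 + 4)² - 2649 = 7² - 2649 = 49 - 2649 = -2600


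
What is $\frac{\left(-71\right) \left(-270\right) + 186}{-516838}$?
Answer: $- \frac{9678}{258419} \approx -0.037451$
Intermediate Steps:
$\frac{\left(-71\right) \left(-270\right) + 186}{-516838} = \left(19170 + 186\right) \left(- \frac{1}{516838}\right) = 19356 \left(- \frac{1}{516838}\right) = - \frac{9678}{258419}$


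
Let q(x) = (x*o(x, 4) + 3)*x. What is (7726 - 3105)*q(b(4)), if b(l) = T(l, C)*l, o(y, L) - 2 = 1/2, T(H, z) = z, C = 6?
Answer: 6986952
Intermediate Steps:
o(y, L) = 5/2 (o(y, L) = 2 + 1/2 = 2 + ½ = 5/2)
b(l) = 6*l
q(x) = x*(3 + 5*x/2) (q(x) = (x*(5/2) + 3)*x = (5*x/2 + 3)*x = (3 + 5*x/2)*x = x*(3 + 5*x/2))
(7726 - 3105)*q(b(4)) = (7726 - 3105)*((6*4)*(6 + 5*(6*4))/2) = 4621*((½)*24*(6 + 5*24)) = 4621*((½)*24*(6 + 120)) = 4621*((½)*24*126) = 4621*1512 = 6986952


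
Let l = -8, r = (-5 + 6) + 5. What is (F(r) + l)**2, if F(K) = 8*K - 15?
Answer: 625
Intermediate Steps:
r = 6 (r = 1 + 5 = 6)
F(K) = -15 + 8*K
(F(r) + l)**2 = ((-15 + 8*6) - 8)**2 = ((-15 + 48) - 8)**2 = (33 - 8)**2 = 25**2 = 625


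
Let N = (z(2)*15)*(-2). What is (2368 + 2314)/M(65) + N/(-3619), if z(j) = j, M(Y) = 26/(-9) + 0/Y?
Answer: -76247931/47047 ≈ -1620.7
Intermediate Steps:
M(Y) = -26/9 (M(Y) = 26*(-⅑) + 0 = -26/9 + 0 = -26/9)
N = -60 (N = (2*15)*(-2) = 30*(-2) = -60)
(2368 + 2314)/M(65) + N/(-3619) = (2368 + 2314)/(-26/9) - 60/(-3619) = 4682*(-9/26) - 60*(-1/3619) = -21069/13 + 60/3619 = -76247931/47047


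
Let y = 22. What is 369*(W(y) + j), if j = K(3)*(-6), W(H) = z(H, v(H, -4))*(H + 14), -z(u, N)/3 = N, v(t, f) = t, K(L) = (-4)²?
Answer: -912168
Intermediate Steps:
K(L) = 16
z(u, N) = -3*N
W(H) = -3*H*(14 + H) (W(H) = (-3*H)*(H + 14) = (-3*H)*(14 + H) = -3*H*(14 + H))
j = -96 (j = 16*(-6) = -96)
369*(W(y) + j) = 369*(-3*22*(14 + 22) - 96) = 369*(-3*22*36 - 96) = 369*(-2376 - 96) = 369*(-2472) = -912168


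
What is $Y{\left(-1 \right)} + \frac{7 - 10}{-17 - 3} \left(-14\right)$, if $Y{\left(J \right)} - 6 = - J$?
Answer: $\frac{49}{10} \approx 4.9$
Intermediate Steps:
$Y{\left(J \right)} = 6 - J$
$Y{\left(-1 \right)} + \frac{7 - 10}{-17 - 3} \left(-14\right) = \left(6 - -1\right) + \frac{7 - 10}{-17 - 3} \left(-14\right) = \left(6 + 1\right) + - \frac{3}{-20} \left(-14\right) = 7 + \left(-3\right) \left(- \frac{1}{20}\right) \left(-14\right) = 7 + \frac{3}{20} \left(-14\right) = 7 - \frac{21}{10} = \frac{49}{10}$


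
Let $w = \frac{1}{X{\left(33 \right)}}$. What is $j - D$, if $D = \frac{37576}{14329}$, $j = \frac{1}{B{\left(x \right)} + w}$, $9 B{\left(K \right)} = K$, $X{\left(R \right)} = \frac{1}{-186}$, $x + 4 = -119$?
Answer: $- \frac{3221573}{1226153} \approx -2.6274$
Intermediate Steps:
$x = -123$ ($x = -4 - 119 = -123$)
$X{\left(R \right)} = - \frac{1}{186}$
$B{\left(K \right)} = \frac{K}{9}$
$w = -186$ ($w = \frac{1}{- \frac{1}{186}} = -186$)
$j = - \frac{3}{599}$ ($j = \frac{1}{\frac{1}{9} \left(-123\right) - 186} = \frac{1}{- \frac{41}{3} - 186} = \frac{1}{- \frac{599}{3}} = - \frac{3}{599} \approx -0.0050083$)
$D = \frac{5368}{2047}$ ($D = 37576 \cdot \frac{1}{14329} = \frac{5368}{2047} \approx 2.6224$)
$j - D = - \frac{3}{599} - \frac{5368}{2047} = - \frac{3221573}{1226153}$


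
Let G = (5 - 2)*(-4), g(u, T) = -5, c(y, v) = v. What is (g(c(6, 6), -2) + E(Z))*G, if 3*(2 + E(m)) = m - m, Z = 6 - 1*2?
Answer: 84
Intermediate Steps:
G = -12 (G = 3*(-4) = -12)
Z = 4 (Z = 6 - 2 = 4)
E(m) = -2 (E(m) = -2 + (m - m)/3 = -2 + (⅓)*0 = -2 + 0 = -2)
(g(c(6, 6), -2) + E(Z))*G = (-5 - 2)*(-12) = -7*(-12) = 84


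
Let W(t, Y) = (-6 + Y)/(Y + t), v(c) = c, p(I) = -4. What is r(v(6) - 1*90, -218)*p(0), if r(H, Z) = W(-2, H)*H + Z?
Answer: 52616/43 ≈ 1223.6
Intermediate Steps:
W(t, Y) = (-6 + Y)/(Y + t)
r(H, Z) = Z + H*(-6 + H)/(-2 + H) (r(H, Z) = ((-6 + H)/(H - 2))*H + Z = ((-6 + H)/(-2 + H))*H + Z = H*(-6 + H)/(-2 + H) + Z = Z + H*(-6 + H)/(-2 + H))
r(v(6) - 1*90, -218)*p(0) = (((6 - 1*90)*(-6 + (6 - 1*90)) - 218*(-2 + (6 - 1*90)))/(-2 + (6 - 1*90)))*(-4) = (((6 - 90)*(-6 + (6 - 90)) - 218*(-2 + (6 - 90)))/(-2 + (6 - 90)))*(-4) = ((-84*(-6 - 84) - 218*(-2 - 84))/(-2 - 84))*(-4) = ((-84*(-90) - 218*(-86))/(-86))*(-4) = -(7560 + 18748)/86*(-4) = -1/86*26308*(-4) = -13154/43*(-4) = 52616/43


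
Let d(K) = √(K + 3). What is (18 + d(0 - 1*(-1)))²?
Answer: 400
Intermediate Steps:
d(K) = √(3 + K)
(18 + d(0 - 1*(-1)))² = (18 + √(3 + (0 - 1*(-1))))² = (18 + √(3 + (0 + 1)))² = (18 + √(3 + 1))² = (18 + √4)² = (18 + 2)² = 20² = 400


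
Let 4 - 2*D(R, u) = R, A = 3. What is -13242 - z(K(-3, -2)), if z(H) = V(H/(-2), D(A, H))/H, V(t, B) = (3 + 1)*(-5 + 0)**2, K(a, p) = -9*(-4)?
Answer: -119203/9 ≈ -13245.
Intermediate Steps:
D(R, u) = 2 - R/2
K(a, p) = 36
V(t, B) = 100 (V(t, B) = 4*(-5)**2 = 4*25 = 100)
z(H) = 100/H
-13242 - z(K(-3, -2)) = -13242 - 100/36 = -13242 - 1*25/9 = -13242 - 25/9 = -119203/9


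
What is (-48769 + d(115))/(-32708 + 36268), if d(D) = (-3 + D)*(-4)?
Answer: -553/40 ≈ -13.825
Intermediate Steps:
d(D) = 12 - 4*D
(-48769 + d(115))/(-32708 + 36268) = (-48769 + (12 - 4*115))/(-32708 + 36268) = (-48769 + (12 - 460))/3560 = (-48769 - 448)*(1/3560) = -49217*1/3560 = -553/40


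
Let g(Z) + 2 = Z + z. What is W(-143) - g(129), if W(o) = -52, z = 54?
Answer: -233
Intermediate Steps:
g(Z) = 52 + Z (g(Z) = -2 + (Z + 54) = -2 + (54 + Z) = 52 + Z)
W(-143) - g(129) = -52 - (52 + 129) = -52 - 1*181 = -52 - 181 = -233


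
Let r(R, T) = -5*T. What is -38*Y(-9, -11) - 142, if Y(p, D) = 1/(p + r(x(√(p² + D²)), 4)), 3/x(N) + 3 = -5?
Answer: -4080/29 ≈ -140.69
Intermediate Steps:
x(N) = -3/8 (x(N) = 3/(-3 - 5) = 3/(-8) = 3*(-⅛) = -3/8)
Y(p, D) = 1/(-20 + p) (Y(p, D) = 1/(p - 5*4) = 1/(p - 20) = 1/(-20 + p))
-38*Y(-9, -11) - 142 = -38/(-20 - 9) - 142 = -38/(-29) - 142 = -38*(-1/29) - 142 = 38/29 - 142 = -4080/29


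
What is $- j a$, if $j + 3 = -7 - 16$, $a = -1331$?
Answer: $-34606$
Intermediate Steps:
$j = -26$ ($j = -3 - 23 = -26$)
$- j a = - \left(-26\right) \left(-1331\right) = \left(-1\right) 34606 = -34606$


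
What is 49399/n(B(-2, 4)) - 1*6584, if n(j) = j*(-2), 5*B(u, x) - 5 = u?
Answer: -286499/6 ≈ -47750.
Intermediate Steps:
B(u, x) = 1 + u/5
n(j) = -2*j
49399/n(B(-2, 4)) - 1*6584 = 49399/((-2*(1 + (⅕)*(-2)))) - 1*6584 = 49399/((-2*(1 - ⅖))) - 6584 = 49399/((-2*⅗)) - 6584 = 49399/(-6/5) - 6584 = 49399*(-⅚) - 6584 = -246995/6 - 6584 = -286499/6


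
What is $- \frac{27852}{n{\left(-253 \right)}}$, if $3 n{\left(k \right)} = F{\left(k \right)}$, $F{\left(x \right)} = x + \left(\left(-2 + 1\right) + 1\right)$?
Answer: $\frac{7596}{23} \approx 330.26$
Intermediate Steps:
$F{\left(x \right)} = x$ ($F{\left(x \right)} = x + \left(-1 + 1\right) = x + 0 = x$)
$n{\left(k \right)} = \frac{k}{3}$
$- \frac{27852}{n{\left(-253 \right)}} = - \frac{27852}{\frac{1}{3} \left(-253\right)} = - \frac{27852}{- \frac{253}{3}} = \left(-27852\right) \left(- \frac{3}{253}\right) = \frac{7596}{23}$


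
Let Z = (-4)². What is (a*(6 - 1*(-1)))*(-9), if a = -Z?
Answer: 1008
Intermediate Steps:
Z = 16
a = -16 (a = -1*16 = -16)
(a*(6 - 1*(-1)))*(-9) = -16*(6 - 1*(-1))*(-9) = -16*(6 + 1)*(-9) = -16*7*(-9) = -112*(-9) = 1008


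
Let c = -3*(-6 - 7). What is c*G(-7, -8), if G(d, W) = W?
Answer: -312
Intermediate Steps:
c = 39 (c = -3*(-13) = 39)
c*G(-7, -8) = 39*(-8) = -312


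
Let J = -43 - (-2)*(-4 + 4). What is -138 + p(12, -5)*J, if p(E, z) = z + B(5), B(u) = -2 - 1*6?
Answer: 421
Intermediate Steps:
B(u) = -8 (B(u) = -2 - 6 = -8)
p(E, z) = -8 + z (p(E, z) = z - 8 = -8 + z)
J = -43 (J = -43 - (-2)*0 = -43 - 1*0 = -43 + 0 = -43)
-138 + p(12, -5)*J = -138 + (-8 - 5)*(-43) = -138 - 13*(-43) = -138 + 559 = 421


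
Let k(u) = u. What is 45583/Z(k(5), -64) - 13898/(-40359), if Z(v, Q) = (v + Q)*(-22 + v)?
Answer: 1853623991/40480077 ≈ 45.791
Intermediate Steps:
Z(v, Q) = (-22 + v)*(Q + v) (Z(v, Q) = (Q + v)*(-22 + v) = (-22 + v)*(Q + v))
45583/Z(k(5), -64) - 13898/(-40359) = 45583/(5² - 22*(-64) - 22*5 - 64*5) - 13898/(-40359) = 45583/(25 + 1408 - 110 - 320) - 13898*(-1/40359) = 45583/1003 + 13898/40359 = 1853623991/40480077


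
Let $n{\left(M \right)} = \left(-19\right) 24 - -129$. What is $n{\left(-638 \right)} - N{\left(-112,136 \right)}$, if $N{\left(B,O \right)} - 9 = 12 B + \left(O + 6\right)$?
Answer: $866$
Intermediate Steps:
$n{\left(M \right)} = -327$ ($n{\left(M \right)} = -456 + 129 = -327$)
$N{\left(B,O \right)} = 15 + O + 12 B$ ($N{\left(B,O \right)} = 9 + \left(12 B + \left(O + 6\right)\right) = 9 + \left(12 B + \left(6 + O\right)\right) = 9 + \left(6 + O + 12 B\right) = 15 + O + 12 B$)
$n{\left(-638 \right)} - N{\left(-112,136 \right)} = -327 - \left(15 + 136 + 12 \left(-112\right)\right) = -327 - \left(15 + 136 - 1344\right) = -327 - -1193 = -327 + 1193 = 866$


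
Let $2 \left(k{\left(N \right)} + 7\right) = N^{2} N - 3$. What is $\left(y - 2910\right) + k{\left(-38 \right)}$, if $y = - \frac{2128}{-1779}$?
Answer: $- \frac{107997055}{3558} \approx -30353.0$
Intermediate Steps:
$k{\left(N \right)} = - \frac{17}{2} + \frac{N^{3}}{2}$ ($k{\left(N \right)} = -7 + \frac{N^{2} N - 3}{2} = -7 + \frac{N^{3} - 3}{2} = -7 + \frac{-3 + N^{3}}{2} = -7 + \left(- \frac{3}{2} + \frac{N^{3}}{2}\right) = - \frac{17}{2} + \frac{N^{3}}{2}$)
$y = \frac{2128}{1779}$ ($y = \left(-2128\right) \left(- \frac{1}{1779}\right) = \frac{2128}{1779} \approx 1.1962$)
$\left(y - 2910\right) + k{\left(-38 \right)} = \left(\frac{2128}{1779} - 2910\right) + \left(- \frac{17}{2} + \frac{\left(-38\right)^{3}}{2}\right) = - \frac{5174762}{1779} + \left(- \frac{17}{2} + \frac{1}{2} \left(-54872\right)\right) = - \frac{5174762}{1779} - \frac{54889}{2} = - \frac{107997055}{3558}$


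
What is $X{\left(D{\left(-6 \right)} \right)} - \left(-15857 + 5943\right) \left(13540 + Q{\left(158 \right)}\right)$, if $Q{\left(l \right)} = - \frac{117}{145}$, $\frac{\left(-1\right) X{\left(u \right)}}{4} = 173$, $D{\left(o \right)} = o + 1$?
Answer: $\frac{19462895922}{145} \approx 1.3423 \cdot 10^{8}$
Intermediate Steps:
$D{\left(o \right)} = 1 + o$
$X{\left(u \right)} = -692$ ($X{\left(u \right)} = \left(-4\right) 173 = -692$)
$Q{\left(l \right)} = - \frac{117}{145}$ ($Q{\left(l \right)} = \left(-117\right) \frac{1}{145} = - \frac{117}{145}$)
$X{\left(D{\left(-6 \right)} \right)} - \left(-15857 + 5943\right) \left(13540 + Q{\left(158 \right)}\right) = -692 - \left(-15857 + 5943\right) \left(13540 - \frac{117}{145}\right) = -692 - \left(-9914\right) \frac{1963183}{145} = -692 - - \frac{19462996262}{145} = -692 + \frac{19462996262}{145} = \frac{19462895922}{145}$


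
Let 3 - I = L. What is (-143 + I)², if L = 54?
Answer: 37636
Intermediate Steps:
I = -51 (I = 3 - 1*54 = 3 - 54 = -51)
(-143 + I)² = (-143 - 51)² = (-194)² = 37636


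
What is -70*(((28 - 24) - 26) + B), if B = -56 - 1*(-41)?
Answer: 2590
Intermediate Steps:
B = -15 (B = -56 + 41 = -15)
-70*(((28 - 24) - 26) + B) = -70*(((28 - 24) - 26) - 15) = -70*((4 - 26) - 15) = -70*(-22 - 15) = -70*(-37) = 2590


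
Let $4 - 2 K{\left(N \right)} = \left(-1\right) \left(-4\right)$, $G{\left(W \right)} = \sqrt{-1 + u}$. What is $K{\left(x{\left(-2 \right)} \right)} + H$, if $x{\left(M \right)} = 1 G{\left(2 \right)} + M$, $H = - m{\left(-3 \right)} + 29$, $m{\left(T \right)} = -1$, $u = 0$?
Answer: $30$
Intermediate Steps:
$H = 30$ ($H = \left(-1\right) \left(-1\right) + 29 = 1 + 29 = 30$)
$G{\left(W \right)} = i$ ($G{\left(W \right)} = \sqrt{-1 + 0} = \sqrt{-1} = i$)
$x{\left(M \right)} = i + M$ ($x{\left(M \right)} = 1 i + M = i + M$)
$K{\left(N \right)} = 0$ ($K{\left(N \right)} = 2 - \frac{\left(-1\right) \left(-4\right)}{2} = 2 - 2 = 0$)
$K{\left(x{\left(-2 \right)} \right)} + H = 0 + 30 = 30$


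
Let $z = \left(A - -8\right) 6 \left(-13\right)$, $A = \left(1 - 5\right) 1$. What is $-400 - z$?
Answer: $-88$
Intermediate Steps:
$A = -4$ ($A = \left(-4\right) 1 = -4$)
$z = -312$ ($z = \left(-4 - -8\right) 6 \left(-13\right) = \left(-4 + 8\right) 6 \left(-13\right) = 4 \cdot 6 \left(-13\right) = 24 \left(-13\right) = -312$)
$-400 - z = -400 - -312 = -400 + 312 = -88$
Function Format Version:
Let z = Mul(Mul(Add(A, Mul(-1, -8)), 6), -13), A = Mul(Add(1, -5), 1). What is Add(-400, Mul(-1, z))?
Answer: -88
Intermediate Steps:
A = -4 (A = Mul(-4, 1) = -4)
z = -312 (z = Mul(Mul(Add(-4, Mul(-1, -8)), 6), -13) = Mul(Mul(Add(-4, 8), 6), -13) = Mul(Mul(4, 6), -13) = Mul(24, -13) = -312)
Add(-400, Mul(-1, z)) = Add(-400, Mul(-1, -312)) = Add(-400, 312) = -88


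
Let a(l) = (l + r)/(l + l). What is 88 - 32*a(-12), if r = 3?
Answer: 76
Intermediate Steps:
a(l) = (3 + l)/(2*l) (a(l) = (l + 3)/(l + l) = (3 + l)/((2*l)) = (3 + l)*(1/(2*l)) = (3 + l)/(2*l))
88 - 32*a(-12) = 88 - 16*(3 - 12)/(-12) = 88 - 16*(-1)*(-9)/12 = 88 - 32*3/8 = 88 - 12 = 76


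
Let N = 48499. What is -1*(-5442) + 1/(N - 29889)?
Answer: 101275621/18610 ≈ 5442.0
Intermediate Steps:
-1*(-5442) + 1/(N - 29889) = -1*(-5442) + 1/(48499 - 29889) = 5442 + 1/18610 = 101275621/18610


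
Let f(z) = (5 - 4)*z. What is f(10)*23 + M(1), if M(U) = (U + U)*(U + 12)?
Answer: 256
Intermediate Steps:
f(z) = z (f(z) = 1*z = z)
M(U) = 2*U*(12 + U) (M(U) = (2*U)*(12 + U) = 2*U*(12 + U))
f(10)*23 + M(1) = 10*23 + 2*1*(12 + 1) = 230 + 2*1*13 = 230 + 26 = 256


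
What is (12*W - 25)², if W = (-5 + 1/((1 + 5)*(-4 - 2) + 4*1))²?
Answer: 5092677769/65536 ≈ 77708.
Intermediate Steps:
W = 25921/1024 (W = (-5 + 1/(6*(-6) + 4))² = (-5 + 1/(-36 + 4))² = (-5 + 1/(-32))² = (-5 - 1/32)² = (-161/32)² = 25921/1024 ≈ 25.313)
(12*W - 25)² = (12*(25921/1024) - 25)² = (77763/256 - 25)² = (71363/256)² = 5092677769/65536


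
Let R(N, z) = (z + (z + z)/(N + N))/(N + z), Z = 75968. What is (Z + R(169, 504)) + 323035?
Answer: 45381489891/113737 ≈ 3.9900e+5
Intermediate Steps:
R(N, z) = (z + z/N)/(N + z) (R(N, z) = (z + (2*z)/((2*N)))/(N + z) = (z + (2*z)*(1/(2*N)))/(N + z) = (z + z/N)/(N + z))
(Z + R(169, 504)) + 323035 = (75968 + 504*(1 + 169)/(169*(169 + 504))) + 323035 = (75968 + 504*(1/169)*170/673) + 323035 = (75968 + 504*(1/169)*(1/673)*170) + 323035 = (75968 + 85680/113737) + 323035 = 8640458096/113737 + 323035 = 45381489891/113737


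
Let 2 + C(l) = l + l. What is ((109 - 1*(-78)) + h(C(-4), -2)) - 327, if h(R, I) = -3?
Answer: -143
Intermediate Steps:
C(l) = -2 + 2*l (C(l) = -2 + (l + l) = -2 + 2*l)
((109 - 1*(-78)) + h(C(-4), -2)) - 327 = ((109 - 1*(-78)) - 3) - 327 = ((109 + 78) - 3) - 327 = (187 - 3) - 327 = 184 - 327 = -143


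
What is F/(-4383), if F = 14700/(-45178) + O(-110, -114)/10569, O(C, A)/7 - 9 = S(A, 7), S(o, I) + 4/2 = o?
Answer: 1930639/21355330347 ≈ 9.0405e-5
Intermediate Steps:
S(o, I) = -2 + o
O(C, A) = 49 + 7*A (O(C, A) = 63 + 7*(-2 + A) = 63 + (-14 + 7*A) = 49 + 7*A)
F = -1930639/4872309 (F = 14700/(-45178) + (49 + 7*(-114))/10569 = 14700*(-1/45178) + (49 - 798)*(1/10569) = -150/461 - 749*1/10569 = -150/461 - 749/10569 = -1930639/4872309 ≈ -0.39625)
F/(-4383) = -1930639/4872309/(-4383) = -1930639/4872309*(-1/4383) = 1930639/21355330347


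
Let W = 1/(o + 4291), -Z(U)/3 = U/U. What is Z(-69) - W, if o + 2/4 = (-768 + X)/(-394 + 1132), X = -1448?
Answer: -9493257/3164173 ≈ -3.0002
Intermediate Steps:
Z(U) = -3 (Z(U) = -3*U/U = -3*1 = -3)
o = -2585/738 (o = -½ + (-768 - 1448)/(-394 + 1132) = -½ - 2216/738 = -½ - 2216*1/738 = -½ - 1108/369 = -2585/738 ≈ -3.5027)
W = 738/3164173 (W = 1/(-2585/738 + 4291) = 1/(3164173/738) = 738/3164173 ≈ 0.00023324)
Z(-69) - W = -3 - 1*738/3164173 = -3 - 738/3164173 = -9493257/3164173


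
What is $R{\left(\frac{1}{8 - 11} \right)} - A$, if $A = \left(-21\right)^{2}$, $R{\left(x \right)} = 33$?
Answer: $-408$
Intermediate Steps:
$A = 441$
$R{\left(\frac{1}{8 - 11} \right)} - A = 33 - 441 = -408$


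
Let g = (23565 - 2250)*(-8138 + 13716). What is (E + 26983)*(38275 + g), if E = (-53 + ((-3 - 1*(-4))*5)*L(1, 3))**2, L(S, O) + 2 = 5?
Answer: 3380918198315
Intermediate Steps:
L(S, O) = 3 (L(S, O) = -2 + 5 = 3)
E = 1444 (E = (-53 + ((-3 - 1*(-4))*5)*3)**2 = (-53 + ((-3 + 4)*5)*3)**2 = (-53 + (1*5)*3)**2 = (-53 + 5*3)**2 = (-53 + 15)**2 = (-38)**2 = 1444)
g = 118895070 (g = 21315*5578 = 118895070)
(E + 26983)*(38275 + g) = (1444 + 26983)*(38275 + 118895070) = 28427*118933345 = 3380918198315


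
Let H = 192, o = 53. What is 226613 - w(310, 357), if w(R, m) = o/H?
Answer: 43509643/192 ≈ 2.2661e+5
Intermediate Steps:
w(R, m) = 53/192
226613 - w(310, 357) = 226613 - 1*53/192 = 226613 - 53/192 = 43509643/192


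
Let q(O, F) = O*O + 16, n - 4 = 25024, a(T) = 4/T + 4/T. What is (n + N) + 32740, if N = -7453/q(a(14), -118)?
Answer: 45849203/800 ≈ 57312.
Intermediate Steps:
a(T) = 8/T
n = 25028 (n = 4 + 25024 = 25028)
q(O, F) = 16 + O**2 (q(O, F) = O**2 + 16 = 16 + O**2)
N = -365197/800 (N = -7453/(16 + (8/14)**2) = -7453/(16 + (8*(1/14))**2) = -7453/(16 + (4/7)**2) = -7453/(16 + 16/49) = -7453/800/49 = -7453*49/800 = -365197/800 ≈ -456.50)
(n + N) + 32740 = (25028 - 365197/800) + 32740 = 19657203/800 + 32740 = 45849203/800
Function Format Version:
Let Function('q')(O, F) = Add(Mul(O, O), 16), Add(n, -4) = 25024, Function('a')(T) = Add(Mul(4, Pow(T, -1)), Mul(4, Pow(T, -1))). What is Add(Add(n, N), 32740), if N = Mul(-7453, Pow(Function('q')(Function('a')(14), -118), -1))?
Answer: Rational(45849203, 800) ≈ 57312.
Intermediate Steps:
Function('a')(T) = Mul(8, Pow(T, -1))
n = 25028 (n = Add(4, 25024) = 25028)
Function('q')(O, F) = Add(16, Pow(O, 2)) (Function('q')(O, F) = Add(Pow(O, 2), 16) = Add(16, Pow(O, 2)))
N = Rational(-365197, 800) (N = Mul(-7453, Pow(Add(16, Pow(Mul(8, Pow(14, -1)), 2)), -1)) = Mul(-7453, Pow(Add(16, Pow(Mul(8, Rational(1, 14)), 2)), -1)) = Mul(-7453, Pow(Add(16, Pow(Rational(4, 7), 2)), -1)) = Mul(-7453, Pow(Add(16, Rational(16, 49)), -1)) = Mul(-7453, Pow(Rational(800, 49), -1)) = Mul(-7453, Rational(49, 800)) = Rational(-365197, 800) ≈ -456.50)
Add(Add(n, N), 32740) = Add(Add(25028, Rational(-365197, 800)), 32740) = Add(Rational(19657203, 800), 32740) = Rational(45849203, 800)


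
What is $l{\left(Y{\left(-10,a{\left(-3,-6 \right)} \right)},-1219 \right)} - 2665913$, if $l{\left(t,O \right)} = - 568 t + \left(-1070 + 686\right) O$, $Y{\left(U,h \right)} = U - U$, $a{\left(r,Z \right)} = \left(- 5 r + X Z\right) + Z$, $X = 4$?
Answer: $-2197817$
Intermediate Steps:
$a{\left(r,Z \right)} = - 5 r + 5 Z$ ($a{\left(r,Z \right)} = \left(- 5 r + 4 Z\right) + Z = - 5 r + 5 Z$)
$Y{\left(U,h \right)} = 0$
$l{\left(t,O \right)} = - 568 t - 384 O$
$l{\left(Y{\left(-10,a{\left(-3,-6 \right)} \right)},-1219 \right)} - 2665913 = \left(\left(-568\right) 0 - -468096\right) - 2665913 = \left(0 + 468096\right) - 2665913 = 468096 - 2665913 = -2197817$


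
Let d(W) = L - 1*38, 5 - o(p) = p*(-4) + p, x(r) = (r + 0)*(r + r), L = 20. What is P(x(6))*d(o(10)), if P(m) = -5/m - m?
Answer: 5189/4 ≈ 1297.3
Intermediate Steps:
x(r) = 2*r² (x(r) = r*(2*r) = 2*r²)
o(p) = 5 + 3*p (o(p) = 5 - (p*(-4) + p) = 5 - (-4*p + p) = 5 - (-3)*p = 5 + 3*p)
d(W) = -18 (d(W) = 20 - 1*38 = 20 - 38 = -18)
P(m) = -m - 5/m
P(x(6))*d(o(10)) = (-2*6² - 5/(2*6²))*(-18) = (-2*36 - 5/(2*36))*(-18) = (-1*72 - 5/72)*(-18) = (-72 - 5*1/72)*(-18) = (-72 - 5/72)*(-18) = -5189/72*(-18) = 5189/4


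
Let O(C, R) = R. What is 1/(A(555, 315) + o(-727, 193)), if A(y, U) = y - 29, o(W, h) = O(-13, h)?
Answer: 1/719 ≈ 0.0013908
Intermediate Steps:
o(W, h) = h
A(y, U) = -29 + y
1/(A(555, 315) + o(-727, 193)) = 1/((-29 + 555) + 193) = 1/(526 + 193) = 1/719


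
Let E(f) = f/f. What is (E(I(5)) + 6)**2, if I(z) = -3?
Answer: 49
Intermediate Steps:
E(f) = 1
(E(I(5)) + 6)**2 = (1 + 6)**2 = 7**2 = 49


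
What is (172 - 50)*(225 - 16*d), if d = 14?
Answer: 122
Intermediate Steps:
(172 - 50)*(225 - 16*d) = (172 - 50)*(225 - 16*14) = 122*(225 - 224) = 122*1 = 122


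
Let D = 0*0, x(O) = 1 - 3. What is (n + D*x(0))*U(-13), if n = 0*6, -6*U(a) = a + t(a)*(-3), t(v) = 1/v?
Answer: 0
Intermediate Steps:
U(a) = 1/(2*a) - a/6 (U(a) = -(a - 3/a)/6 = 1/(2*a) - a/6)
x(O) = -2
D = 0
n = 0
(n + D*x(0))*U(-13) = (0 + 0*(-2))*((1/6)*(3 - 1*(-13)**2)/(-13)) = (0 + 0)*((1/6)*(-1/13)*(3 - 1*169)) = 0*((1/6)*(-1/13)*(3 - 169)) = 0*((1/6)*(-1/13)*(-166)) = 0*(83/39) = 0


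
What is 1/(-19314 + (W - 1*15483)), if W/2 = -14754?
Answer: -1/64305 ≈ -1.5551e-5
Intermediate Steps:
W = -29508 (W = 2*(-14754) = -29508)
1/(-19314 + (W - 1*15483)) = 1/(-19314 + (-29508 - 1*15483)) = 1/(-19314 + (-29508 - 15483)) = 1/(-19314 - 44991) = 1/(-64305) = -1/64305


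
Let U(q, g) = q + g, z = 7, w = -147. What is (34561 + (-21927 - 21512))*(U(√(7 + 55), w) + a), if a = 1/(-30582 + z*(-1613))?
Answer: 54647037496/41873 - 8878*√62 ≈ 1.2352e+6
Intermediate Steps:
U(q, g) = g + q
a = -1/41873 (a = 1/(-30582 + 7*(-1613)) = 1/(-30582 - 11291) = 1/(-41873) = -1/41873 ≈ -2.3882e-5)
(34561 + (-21927 - 21512))*(U(√(7 + 55), w) + a) = (34561 + (-21927 - 21512))*((-147 + √(7 + 55)) - 1/41873) = (34561 - 43439)*((-147 + √62) - 1/41873) = -8878*(-6155332/41873 + √62) = 54647037496/41873 - 8878*√62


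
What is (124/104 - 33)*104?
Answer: -3308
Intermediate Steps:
(124/104 - 33)*104 = (124*(1/104) - 33)*104 = (31/26 - 33)*104 = -827/26*104 = -3308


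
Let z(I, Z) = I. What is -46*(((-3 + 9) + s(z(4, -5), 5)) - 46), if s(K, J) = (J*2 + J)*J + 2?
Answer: -1702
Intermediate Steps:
s(K, J) = 2 + 3*J**2 (s(K, J) = (2*J + J)*J + 2 = (3*J)*J + 2 = 3*J**2 + 2 = 2 + 3*J**2)
-46*(((-3 + 9) + s(z(4, -5), 5)) - 46) = -46*(((-3 + 9) + (2 + 3*5**2)) - 46) = -46*((6 + (2 + 3*25)) - 46) = -46*((6 + (2 + 75)) - 46) = -46*((6 + 77) - 46) = -46*(83 - 46) = -46*37 = -1702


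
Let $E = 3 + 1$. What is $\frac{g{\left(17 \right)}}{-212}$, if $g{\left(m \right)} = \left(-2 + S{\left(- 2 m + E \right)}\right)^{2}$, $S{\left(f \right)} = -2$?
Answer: $- \frac{4}{53} \approx -0.075472$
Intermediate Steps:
$E = 4$
$g{\left(m \right)} = 16$ ($g{\left(m \right)} = \left(-2 - 2\right)^{2} = \left(-4\right)^{2} = 16$)
$\frac{g{\left(17 \right)}}{-212} = \frac{16}{-212} = 16 \left(- \frac{1}{212}\right) = - \frac{4}{53}$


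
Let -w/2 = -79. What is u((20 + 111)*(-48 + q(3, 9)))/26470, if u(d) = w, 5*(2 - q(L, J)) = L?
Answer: 79/13235 ≈ 0.0059690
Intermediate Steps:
q(L, J) = 2 - L/5
w = 158 (w = -2*(-79) = 158)
u(d) = 158
u((20 + 111)*(-48 + q(3, 9)))/26470 = 158/26470 = 158*(1/26470) = 79/13235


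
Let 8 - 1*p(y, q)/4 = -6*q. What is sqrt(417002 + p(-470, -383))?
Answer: sqrt(407842) ≈ 638.63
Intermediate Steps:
p(y, q) = 32 + 24*q (p(y, q) = 32 - (-24)*q = 32 + 24*q)
sqrt(417002 + p(-470, -383)) = sqrt(417002 + (32 + 24*(-383))) = sqrt(417002 + (32 - 9192)) = sqrt(417002 - 9160) = sqrt(407842)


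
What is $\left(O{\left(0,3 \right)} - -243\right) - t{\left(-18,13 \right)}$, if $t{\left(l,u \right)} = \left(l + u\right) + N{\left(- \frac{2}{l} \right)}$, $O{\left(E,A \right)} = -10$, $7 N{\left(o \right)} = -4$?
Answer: $\frac{1670}{7} \approx 238.57$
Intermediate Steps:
$N{\left(o \right)} = - \frac{4}{7}$ ($N{\left(o \right)} = \frac{1}{7} \left(-4\right) = - \frac{4}{7}$)
$t{\left(l,u \right)} = - \frac{4}{7} + l + u$ ($t{\left(l,u \right)} = \left(l + u\right) - \frac{4}{7} = - \frac{4}{7} + l + u$)
$\left(O{\left(0,3 \right)} - -243\right) - t{\left(-18,13 \right)} = \left(-10 - -243\right) - \left(- \frac{4}{7} - 18 + 13\right) = \left(-10 + 243\right) - - \frac{39}{7} = 233 + \frac{39}{7} = \frac{1670}{7}$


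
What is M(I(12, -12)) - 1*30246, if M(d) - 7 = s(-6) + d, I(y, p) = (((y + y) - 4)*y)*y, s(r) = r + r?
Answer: -27371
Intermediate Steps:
s(r) = 2*r
I(y, p) = y²*(-4 + 2*y) (I(y, p) = ((2*y - 4)*y)*y = ((-4 + 2*y)*y)*y = (y*(-4 + 2*y))*y = y²*(-4 + 2*y))
M(d) = -5 + d (M(d) = 7 + (2*(-6) + d) = 7 + (-12 + d) = -5 + d)
M(I(12, -12)) - 1*30246 = (-5 + 2*12²*(-2 + 12)) - 1*30246 = (-5 + 2*144*10) - 30246 = (-5 + 2880) - 30246 = 2875 - 30246 = -27371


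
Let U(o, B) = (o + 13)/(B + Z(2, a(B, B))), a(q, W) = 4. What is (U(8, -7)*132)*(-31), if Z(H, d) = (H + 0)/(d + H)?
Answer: 64449/5 ≈ 12890.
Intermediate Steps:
Z(H, d) = H/(H + d)
U(o, B) = (13 + o)/(1/3 + B) (U(o, B) = (o + 13)/(B + 2/(2 + 4)) = (13 + o)/(B + 2/6) = (13 + o)/(B + 2*(1/6)) = (13 + o)/(B + 1/3) = (13 + o)/(1/3 + B))
(U(8, -7)*132)*(-31) = ((3*(13 + 8)/(1 + 3*(-7)))*132)*(-31) = ((3*21/(1 - 21))*132)*(-31) = ((3*21/(-20))*132)*(-31) = ((3*(-1/20)*21)*132)*(-31) = -63/20*132*(-31) = -2079/5*(-31) = 64449/5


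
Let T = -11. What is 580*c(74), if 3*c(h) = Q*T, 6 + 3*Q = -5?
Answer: 70180/9 ≈ 7797.8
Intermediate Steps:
Q = -11/3 (Q = -2 + (⅓)*(-5) = -2 - 5/3 = -11/3 ≈ -3.6667)
c(h) = 121/9 (c(h) = (-11/3*(-11))/3 = (⅓)*(121/3) = 121/9)
580*c(74) = 580*(121/9) = 70180/9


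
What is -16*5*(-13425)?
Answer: 1074000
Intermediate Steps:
-16*5*(-13425) = -80*(-13425) = 1074000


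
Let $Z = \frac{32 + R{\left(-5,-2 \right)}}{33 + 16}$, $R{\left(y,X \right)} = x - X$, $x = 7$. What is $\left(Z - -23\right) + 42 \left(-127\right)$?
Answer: $- \frac{260198}{49} \approx -5310.2$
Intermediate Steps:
$R{\left(y,X \right)} = 7 - X$
$Z = \frac{41}{49}$ ($Z = \frac{32 + \left(7 - -2\right)}{33 + 16} = \frac{32 + \left(7 + 2\right)}{49} = \left(32 + 9\right) \frac{1}{49} = 41 \cdot \frac{1}{49} = \frac{41}{49} \approx 0.83673$)
$\left(Z - -23\right) + 42 \left(-127\right) = \left(\frac{41}{49} - -23\right) + 42 \left(-127\right) = \left(\frac{41}{49} + 23\right) - 5334 = \frac{1168}{49} - 5334 = - \frac{260198}{49}$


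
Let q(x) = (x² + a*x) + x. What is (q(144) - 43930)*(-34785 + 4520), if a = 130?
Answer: 131047450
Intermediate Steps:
q(x) = x² + 131*x (q(x) = (x² + 130*x) + x = x² + 131*x)
(q(144) - 43930)*(-34785 + 4520) = (144*(131 + 144) - 43930)*(-34785 + 4520) = (144*275 - 43930)*(-30265) = (39600 - 43930)*(-30265) = -4330*(-30265) = 131047450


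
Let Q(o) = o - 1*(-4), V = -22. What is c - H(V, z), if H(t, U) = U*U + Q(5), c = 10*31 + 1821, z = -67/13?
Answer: 354129/169 ≈ 2095.4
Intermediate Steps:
z = -67/13 (z = -67*1/13 = -67/13 ≈ -5.1538)
c = 2131 (c = 310 + 1821 = 2131)
Q(o) = 4 + o (Q(o) = o + 4 = 4 + o)
H(t, U) = 9 + U**2 (H(t, U) = U*U + (4 + 5) = U**2 + 9 = 9 + U**2)
c - H(V, z) = 2131 - (9 + (-67/13)**2) = 2131 - (9 + 4489/169) = 2131 - 1*6010/169 = 2131 - 6010/169 = 354129/169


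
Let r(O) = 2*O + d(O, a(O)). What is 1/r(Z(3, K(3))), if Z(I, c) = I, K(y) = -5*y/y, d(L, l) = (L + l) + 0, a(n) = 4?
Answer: 1/13 ≈ 0.076923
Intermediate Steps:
d(L, l) = L + l
K(y) = -5 (K(y) = -5*1 = -5)
r(O) = 4 + 3*O (r(O) = 2*O + (O + 4) = 2*O + (4 + O) = 4 + 3*O)
1/r(Z(3, K(3))) = 1/(4 + 3*3) = 1/(4 + 9) = 1/13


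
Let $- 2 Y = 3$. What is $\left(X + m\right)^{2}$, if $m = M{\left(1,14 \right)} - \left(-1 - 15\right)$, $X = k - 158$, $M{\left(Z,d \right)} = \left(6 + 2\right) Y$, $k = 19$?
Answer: $18225$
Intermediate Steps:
$Y = - \frac{3}{2}$ ($Y = \left(- \frac{1}{2}\right) 3 = - \frac{3}{2} \approx -1.5$)
$M{\left(Z,d \right)} = -12$ ($M{\left(Z,d \right)} = \left(6 + 2\right) \left(- \frac{3}{2}\right) = 8 \left(- \frac{3}{2}\right) = -12$)
$X = -139$ ($X = 19 - 158 = -139$)
$m = 4$ ($m = -12 - \left(-1 - 15\right) = -12 - -16 = -12 + 16 = 4$)
$\left(X + m\right)^{2} = \left(-139 + 4\right)^{2} = \left(-135\right)^{2} = 18225$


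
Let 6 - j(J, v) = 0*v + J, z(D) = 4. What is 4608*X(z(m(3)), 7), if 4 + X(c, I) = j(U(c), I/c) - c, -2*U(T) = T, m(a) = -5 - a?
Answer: 0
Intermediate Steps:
U(T) = -T/2
j(J, v) = 6 - J (j(J, v) = 6 - (0*v + J) = 6 - (0 + J) = 6 - J)
X(c, I) = 2 - c/2 (X(c, I) = -4 + ((6 - (-1)*c/2) - c) = -4 + ((6 + c/2) - c) = -4 + (6 - c/2) = 2 - c/2)
4608*X(z(m(3)), 7) = 4608*(2 - 1/2*4) = 4608*(2 - 2) = 4608*0 = 0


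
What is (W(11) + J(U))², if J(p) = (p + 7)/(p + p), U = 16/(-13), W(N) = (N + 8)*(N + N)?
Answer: 176916601/1024 ≈ 1.7277e+5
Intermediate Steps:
W(N) = 2*N*(8 + N) (W(N) = (8 + N)*(2*N) = 2*N*(8 + N))
U = -16/13 (U = 16*(-1/13) = -16/13 ≈ -1.2308)
J(p) = (7 + p)/(2*p) (J(p) = (7 + p)/((2*p)) = (7 + p)*(1/(2*p)) = (7 + p)/(2*p))
(W(11) + J(U))² = (2*11*(8 + 11) + (7 - 16/13)/(2*(-16/13)))² = (2*11*19 + (½)*(-13/16)*(75/13))² = (418 - 75/32)² = (13301/32)² = 176916601/1024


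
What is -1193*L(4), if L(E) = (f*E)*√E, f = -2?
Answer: 19088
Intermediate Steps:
L(E) = -2*E^(3/2) (L(E) = (-2*E)*√E = -2*E^(3/2))
-1193*L(4) = -(-2386)*4^(3/2) = -(-2386)*8 = -1193*(-16) = 19088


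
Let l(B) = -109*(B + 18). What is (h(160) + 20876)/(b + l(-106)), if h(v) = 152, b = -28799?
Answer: -21028/19207 ≈ -1.0948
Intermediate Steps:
l(B) = -1962 - 109*B (l(B) = -109*(18 + B) = -1962 - 109*B)
(h(160) + 20876)/(b + l(-106)) = (152 + 20876)/(-28799 + (-1962 - 109*(-106))) = 21028/(-28799 + (-1962 + 11554)) = 21028/(-28799 + 9592) = 21028/(-19207) = 21028*(-1/19207) = -21028/19207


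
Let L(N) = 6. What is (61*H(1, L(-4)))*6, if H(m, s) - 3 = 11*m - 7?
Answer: 2562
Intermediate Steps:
H(m, s) = -4 + 11*m (H(m, s) = 3 + (11*m - 7) = 3 + (-7 + 11*m) = -4 + 11*m)
(61*H(1, L(-4)))*6 = (61*(-4 + 11*1))*6 = (61*(-4 + 11))*6 = (61*7)*6 = 427*6 = 2562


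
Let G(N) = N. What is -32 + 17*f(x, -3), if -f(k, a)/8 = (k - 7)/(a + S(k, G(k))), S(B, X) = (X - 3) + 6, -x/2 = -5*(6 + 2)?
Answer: -1561/10 ≈ -156.10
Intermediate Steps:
x = 80 (x = -(-10)*(6 + 2) = -(-10)*8 = -2*(-40) = 80)
S(B, X) = 3 + X (S(B, X) = (-3 + X) + 6 = 3 + X)
f(k, a) = -8*(-7 + k)/(3 + a + k) (f(k, a) = -8*(k - 7)/(a + (3 + k)) = -8*(-7 + k)/(3 + a + k))
-32 + 17*f(x, -3) = -32 + 17*(8*(7 - 1*80)/(3 - 3 + 80)) = -32 + 17*(8*(7 - 80)/80) = -32 + 17*(8*(1/80)*(-73)) = -32 + 17*(-73/10) = -32 - 1241/10 = -1561/10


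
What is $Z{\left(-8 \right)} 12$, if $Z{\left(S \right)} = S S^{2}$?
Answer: $-6144$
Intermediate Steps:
$Z{\left(S \right)} = S^{3}$
$Z{\left(-8 \right)} 12 = \left(-8\right)^{3} \cdot 12 = \left(-512\right) 12 = -6144$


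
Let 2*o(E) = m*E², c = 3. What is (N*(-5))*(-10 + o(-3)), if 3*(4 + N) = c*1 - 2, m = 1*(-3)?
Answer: -2585/6 ≈ -430.83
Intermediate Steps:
m = -3
o(E) = -3*E²/2 (o(E) = (-3*E²)/2 = -3*E²/2)
N = -11/3 (N = -4 + (3*1 - 2)/3 = -4 + (3 - 2)/3 = -4 + (⅓)*1 = -4 + ⅓ = -11/3 ≈ -3.6667)
(N*(-5))*(-10 + o(-3)) = (-11/3*(-5))*(-10 - 3/2*(-3)²) = 55*(-10 - 3/2*9)/3 = 55*(-10 - 27/2)/3 = (55/3)*(-47/2) = -2585/6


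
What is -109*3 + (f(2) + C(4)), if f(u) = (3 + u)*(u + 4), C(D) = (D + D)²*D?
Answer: -41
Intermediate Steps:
C(D) = 4*D³ (C(D) = (2*D)²*D = (4*D²)*D = 4*D³)
f(u) = (3 + u)*(4 + u)
-109*3 + (f(2) + C(4)) = -109*3 + ((12 + 2² + 7*2) + 4*4³) = -327 + ((12 + 4 + 14) + 4*64) = -327 + (30 + 256) = -327 + 286 = -41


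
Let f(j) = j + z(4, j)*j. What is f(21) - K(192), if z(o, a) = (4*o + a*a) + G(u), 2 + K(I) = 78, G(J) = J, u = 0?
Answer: 9542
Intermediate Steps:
K(I) = 76 (K(I) = -2 + 78 = 76)
z(o, a) = a**2 + 4*o (z(o, a) = (4*o + a*a) + 0 = (4*o + a**2) + 0 = (a**2 + 4*o) + 0 = a**2 + 4*o)
f(j) = j + j*(16 + j**2) (f(j) = j + (j**2 + 4*4)*j = j + (j**2 + 16)*j = j + (16 + j**2)*j = j + j*(16 + j**2))
f(21) - K(192) = 21*(17 + 21**2) - 1*76 = 21*(17 + 441) - 76 = 21*458 - 76 = 9618 - 76 = 9542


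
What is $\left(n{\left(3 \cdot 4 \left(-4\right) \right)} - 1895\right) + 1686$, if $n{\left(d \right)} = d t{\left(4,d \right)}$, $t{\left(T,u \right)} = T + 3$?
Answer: $-545$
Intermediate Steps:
$t{\left(T,u \right)} = 3 + T$
$n{\left(d \right)} = 7 d$ ($n{\left(d \right)} = d \left(3 + 4\right) = d 7 = 7 d$)
$\left(n{\left(3 \cdot 4 \left(-4\right) \right)} - 1895\right) + 1686 = \left(7 \cdot 3 \cdot 4 \left(-4\right) - 1895\right) + 1686 = \left(7 \cdot 12 \left(-4\right) - 1895\right) + 1686 = \left(7 \left(-48\right) - 1895\right) + 1686 = \left(-336 - 1895\right) + 1686 = -2231 + 1686 = -545$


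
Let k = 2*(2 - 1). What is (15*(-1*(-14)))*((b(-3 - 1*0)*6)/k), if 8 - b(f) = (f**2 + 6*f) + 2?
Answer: 9450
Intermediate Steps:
b(f) = 6 - f**2 - 6*f (b(f) = 8 - ((f**2 + 6*f) + 2) = 8 - (2 + f**2 + 6*f) = 8 + (-2 - f**2 - 6*f) = 6 - f**2 - 6*f)
k = 2 (k = 2*1 = 2)
(15*(-1*(-14)))*((b(-3 - 1*0)*6)/k) = (15*(-1*(-14)))*(((6 - (-3 - 1*0)**2 - 6*(-3 - 1*0))*6)/2) = (15*14)*(((6 - (-3 + 0)**2 - 6*(-3 + 0))*6)*(1/2)) = 210*(((6 - 1*(-3)**2 - 6*(-3))*6)*(1/2)) = 210*(((6 - 1*9 + 18)*6)*(1/2)) = 210*(((6 - 9 + 18)*6)*(1/2)) = 210*((15*6)*(1/2)) = 210*(90*(1/2)) = 210*45 = 9450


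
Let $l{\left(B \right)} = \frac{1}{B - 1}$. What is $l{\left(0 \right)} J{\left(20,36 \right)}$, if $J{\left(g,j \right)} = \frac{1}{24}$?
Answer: $- \frac{1}{24} \approx -0.041667$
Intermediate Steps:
$l{\left(B \right)} = \frac{1}{-1 + B}$
$J{\left(g,j \right)} = \frac{1}{24}$
$l{\left(0 \right)} J{\left(20,36 \right)} = \frac{1}{-1 + 0} \cdot \frac{1}{24} = \frac{1}{-1} \cdot \frac{1}{24} = \left(-1\right) \frac{1}{24} = - \frac{1}{24}$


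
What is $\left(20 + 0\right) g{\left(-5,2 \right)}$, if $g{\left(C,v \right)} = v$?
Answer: $40$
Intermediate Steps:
$\left(20 + 0\right) g{\left(-5,2 \right)} = \left(20 + 0\right) 2 = 20 \cdot 2 = 40$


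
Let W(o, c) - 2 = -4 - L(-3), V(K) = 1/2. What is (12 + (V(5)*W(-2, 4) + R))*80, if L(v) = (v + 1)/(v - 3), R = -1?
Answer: 2360/3 ≈ 786.67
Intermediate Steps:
L(v) = (1 + v)/(-3 + v)
V(K) = ½
W(o, c) = -7/3 (W(o, c) = 2 + (-4 - (1 - 3)/(-3 - 3)) = 2 + (-4 - (-2)/(-6)) = 2 + (-4 - (-1)*(-2)/6) = 2 + (-4 - 1*⅓) = 2 + (-4 - ⅓) = 2 - 13/3 = -7/3)
(12 + (V(5)*W(-2, 4) + R))*80 = (12 + ((½)*(-7/3) - 1))*80 = (12 + (-7/6 - 1))*80 = (12 - 13/6)*80 = (59/6)*80 = 2360/3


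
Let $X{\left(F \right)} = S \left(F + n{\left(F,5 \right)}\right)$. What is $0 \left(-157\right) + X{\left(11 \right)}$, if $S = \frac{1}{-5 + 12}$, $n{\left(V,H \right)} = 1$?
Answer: $\frac{12}{7} \approx 1.7143$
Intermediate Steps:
$S = \frac{1}{7} \approx 0.14286$
$X{\left(F \right)} = \frac{1}{7} + \frac{F}{7}$ ($X{\left(F \right)} = \frac{F + 1}{7} = \frac{1 + F}{7} = \frac{1}{7} + \frac{F}{7}$)
$0 \left(-157\right) + X{\left(11 \right)} = 0 \left(-157\right) + \left(\frac{1}{7} + \frac{1}{7} \cdot 11\right) = 0 + \left(\frac{1}{7} + \frac{11}{7}\right) = 0 + \frac{12}{7} = \frac{12}{7}$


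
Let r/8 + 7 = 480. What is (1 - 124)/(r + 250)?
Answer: -123/4034 ≈ -0.030491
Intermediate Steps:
r = 3784 (r = -56 + 8*480 = -56 + 3840 = 3784)
(1 - 124)/(r + 250) = (1 - 124)/(3784 + 250) = -123/4034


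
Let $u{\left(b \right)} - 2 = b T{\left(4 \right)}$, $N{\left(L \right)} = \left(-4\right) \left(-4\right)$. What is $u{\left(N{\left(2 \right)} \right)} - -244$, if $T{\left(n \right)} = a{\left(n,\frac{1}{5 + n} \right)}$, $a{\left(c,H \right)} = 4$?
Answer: $310$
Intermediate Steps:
$T{\left(n \right)} = 4$
$N{\left(L \right)} = 16$
$u{\left(b \right)} = 2 + 4 b$ ($u{\left(b \right)} = 2 + b 4 = 2 + 4 b$)
$u{\left(N{\left(2 \right)} \right)} - -244 = \left(2 + 4 \cdot 16\right) - -244 = \left(2 + 64\right) + 244 = 66 + 244 = 310$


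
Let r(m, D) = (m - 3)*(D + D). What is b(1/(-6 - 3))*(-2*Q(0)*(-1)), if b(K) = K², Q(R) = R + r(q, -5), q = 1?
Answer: 40/81 ≈ 0.49383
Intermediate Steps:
r(m, D) = 2*D*(-3 + m) (r(m, D) = (-3 + m)*(2*D) = 2*D*(-3 + m))
Q(R) = 20 + R (Q(R) = R + 2*(-5)*(-3 + 1) = R + 2*(-5)*(-2) = R + 20 = 20 + R)
b(1/(-6 - 3))*(-2*Q(0)*(-1)) = (1/(-6 - 3))²*(-2*(20 + 0)*(-1)) = (1/(-9))²*(-2*20*(-1)) = (-⅑)²*(-40*(-1)) = (1/81)*40 = 40/81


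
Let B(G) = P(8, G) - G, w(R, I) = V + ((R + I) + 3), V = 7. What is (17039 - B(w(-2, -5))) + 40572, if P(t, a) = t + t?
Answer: 57598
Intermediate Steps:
P(t, a) = 2*t
w(R, I) = 10 + I + R (w(R, I) = 7 + ((R + I) + 3) = 7 + ((I + R) + 3) = 7 + (3 + I + R) = 10 + I + R)
B(G) = 16 - G (B(G) = 2*8 - G = 16 - G)
(17039 - B(w(-2, -5))) + 40572 = (17039 - (16 - (10 - 5 - 2))) + 40572 = (17039 - (16 - 1*3)) + 40572 = (17039 - (16 - 3)) + 40572 = (17039 - 1*13) + 40572 = (17039 - 13) + 40572 = 17026 + 40572 = 57598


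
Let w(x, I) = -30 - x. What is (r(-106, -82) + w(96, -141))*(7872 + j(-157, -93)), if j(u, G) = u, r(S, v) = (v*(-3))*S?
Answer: -202148430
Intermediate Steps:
r(S, v) = -3*S*v (r(S, v) = (-3*v)*S = -3*S*v)
(r(-106, -82) + w(96, -141))*(7872 + j(-157, -93)) = (-3*(-106)*(-82) + (-30 - 1*96))*(7872 - 157) = (-26076 + (-30 - 96))*7715 = (-26076 - 126)*7715 = -26202*7715 = -202148430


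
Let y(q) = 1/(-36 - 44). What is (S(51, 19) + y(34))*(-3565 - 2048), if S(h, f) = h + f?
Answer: -31427187/80 ≈ -3.9284e+5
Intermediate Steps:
S(h, f) = f + h
y(q) = -1/80 (y(q) = 1/(-80) = -1/80)
(S(51, 19) + y(34))*(-3565 - 2048) = ((19 + 51) - 1/80)*(-3565 - 2048) = (70 - 1/80)*(-5613) = (5599/80)*(-5613) = -31427187/80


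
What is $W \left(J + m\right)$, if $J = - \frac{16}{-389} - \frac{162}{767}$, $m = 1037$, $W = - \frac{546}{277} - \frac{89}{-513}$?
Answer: $- \frac{79022341174825}{42397680663} \approx -1863.8$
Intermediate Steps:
$W = - \frac{255445}{142101}$ ($W = \left(-546\right) \frac{1}{277} - - \frac{89}{513} = - \frac{546}{277} + \frac{89}{513} = - \frac{255445}{142101} \approx -1.7976$)
$J = - \frac{50746}{298363}$ ($J = \left(-16\right) \left(- \frac{1}{389}\right) - \frac{162}{767} = \frac{16}{389} - \frac{162}{767} = - \frac{50746}{298363} \approx -0.17008$)
$W \left(J + m\right) = - \frac{255445 \left(- \frac{50746}{298363} + 1037\right)}{142101} = \left(- \frac{255445}{142101}\right) \frac{309351685}{298363} = - \frac{79022341174825}{42397680663}$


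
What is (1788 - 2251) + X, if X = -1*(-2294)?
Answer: 1831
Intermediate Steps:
X = 2294
(1788 - 2251) + X = (1788 - 2251) + 2294 = -463 + 2294 = 1831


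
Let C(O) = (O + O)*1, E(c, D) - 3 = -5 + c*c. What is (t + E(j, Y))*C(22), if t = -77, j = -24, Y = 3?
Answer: 21868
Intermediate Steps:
E(c, D) = -2 + c² (E(c, D) = 3 + (-5 + c*c) = 3 + (-5 + c²) = -2 + c²)
C(O) = 2*O (C(O) = (2*O)*1 = 2*O)
(t + E(j, Y))*C(22) = (-77 + (-2 + (-24)²))*(2*22) = (-77 + (-2 + 576))*44 = (-77 + 574)*44 = 497*44 = 21868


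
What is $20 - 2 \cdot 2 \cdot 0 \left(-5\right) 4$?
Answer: $0$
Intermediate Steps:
$20 - 2 \cdot 2 \cdot 0 \left(-5\right) 4 = 20 - 2 \cdot 0 \left(-5\right) 4 = 20 \left(-2\right) 0 \cdot 4 = 20 \cdot 0 \cdot 4 = 20 \cdot 0 = 0$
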